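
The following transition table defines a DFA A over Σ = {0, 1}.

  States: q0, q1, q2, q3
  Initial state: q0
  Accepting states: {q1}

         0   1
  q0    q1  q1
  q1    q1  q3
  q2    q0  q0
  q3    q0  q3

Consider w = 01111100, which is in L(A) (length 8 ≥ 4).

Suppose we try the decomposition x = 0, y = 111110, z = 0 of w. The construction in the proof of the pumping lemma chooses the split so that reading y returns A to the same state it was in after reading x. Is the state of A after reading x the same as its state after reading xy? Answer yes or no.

no

Run of A on the first 7 characters of w = 0 1 1 1 1 1 0:
  step 0: q0  (start)
  step 1: q1  (read 0: q0→q1)
  step 2: q3  (read 1: q1→q3)
  step 3: q3  (read 1: q3→q3)
  step 4: q3  (read 1: q3→q3)
  step 5: q3  (read 1: q3→q3)
  step 6: q3  (read 1: q3→q3)
  step 7: q0  (read 0: q3→q0)

After x (step 1): q1. After xy (step 7): q0.
They differ (q1 ≠ q0), so y is not a cycle from the state after x; this split is not the one the pumping-lemma construction produces, and pumping y need not keep the string in L(A).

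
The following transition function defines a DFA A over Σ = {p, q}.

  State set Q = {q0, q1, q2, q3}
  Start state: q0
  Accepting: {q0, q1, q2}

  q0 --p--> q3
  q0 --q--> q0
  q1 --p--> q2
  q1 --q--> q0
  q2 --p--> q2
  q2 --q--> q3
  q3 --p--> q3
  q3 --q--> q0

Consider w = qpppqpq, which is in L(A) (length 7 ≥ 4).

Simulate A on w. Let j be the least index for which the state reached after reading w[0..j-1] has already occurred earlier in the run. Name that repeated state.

q0

State sequence: q0 -q-> q0 -p-> q3 -p-> q3 -p-> q3 -q-> q0 -p-> q3 -q-> q0
First repeat at step 1: q0 was already visited.

The earliest repeat is at step j = 1: A is in q0, which it already visited at step i = 0.
Since A has 4 states, any run of length ≥ 4 visits 4+1 states, so by pigeonhole some state repeats within the first 4 steps — that repeat gives the pumpable loop.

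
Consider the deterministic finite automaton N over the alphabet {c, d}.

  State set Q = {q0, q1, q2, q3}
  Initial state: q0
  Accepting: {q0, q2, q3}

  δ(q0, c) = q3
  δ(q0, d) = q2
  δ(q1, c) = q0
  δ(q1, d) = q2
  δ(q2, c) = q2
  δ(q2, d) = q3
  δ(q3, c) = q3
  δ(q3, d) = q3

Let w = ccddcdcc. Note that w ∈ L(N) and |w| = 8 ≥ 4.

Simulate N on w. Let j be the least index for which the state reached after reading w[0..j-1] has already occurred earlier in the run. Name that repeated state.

State sequence: q0 -c-> q3 -c-> q3 -d-> q3 -d-> q3 -c-> q3 -d-> q3 -c-> q3 -c-> q3
First repeat at step 2: q3 was already visited.

The earliest repeat is at step j = 2: N is in q3, which it already visited at step i = 1.
With |Q| = 4, pigeonhole forces a state repeat no later than step 4; the substring read between the first and second visits to that state can be pumped.

q3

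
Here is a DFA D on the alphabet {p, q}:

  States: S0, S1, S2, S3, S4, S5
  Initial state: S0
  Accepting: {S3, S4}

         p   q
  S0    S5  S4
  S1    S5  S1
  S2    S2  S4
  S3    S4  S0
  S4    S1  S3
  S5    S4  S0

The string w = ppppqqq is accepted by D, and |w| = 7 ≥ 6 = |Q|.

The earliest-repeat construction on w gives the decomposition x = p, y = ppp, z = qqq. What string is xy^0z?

xy⁰z = xz = p·qqq = pqqq.
Reading y = ppp takes D from S5 back to S5, so after x the machine is still in S5, and z then leads to the accepting state S3. Hence pqqq ∈ L(D).

pqqq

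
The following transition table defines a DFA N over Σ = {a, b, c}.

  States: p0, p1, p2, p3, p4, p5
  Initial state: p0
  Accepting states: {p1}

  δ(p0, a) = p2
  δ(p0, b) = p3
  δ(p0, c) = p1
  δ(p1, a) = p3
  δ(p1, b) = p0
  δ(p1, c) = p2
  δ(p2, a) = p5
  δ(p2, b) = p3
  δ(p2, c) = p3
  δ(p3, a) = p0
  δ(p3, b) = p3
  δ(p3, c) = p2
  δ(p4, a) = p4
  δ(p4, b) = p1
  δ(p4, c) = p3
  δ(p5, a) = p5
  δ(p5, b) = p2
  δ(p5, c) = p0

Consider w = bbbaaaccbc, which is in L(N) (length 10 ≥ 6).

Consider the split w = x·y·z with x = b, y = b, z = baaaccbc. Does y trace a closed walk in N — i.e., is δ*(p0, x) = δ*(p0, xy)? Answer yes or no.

State sequence: p0 -b-> p3 -b-> p3

After x (step 1): p3. After xy (step 2): p3.
They match, so y = b drives N around a cycle from p3 back to itself; pumping y any number of times keeps N in p3 before reading z, and xyⁱz ∈ L(N) for every i ≥ 0.

yes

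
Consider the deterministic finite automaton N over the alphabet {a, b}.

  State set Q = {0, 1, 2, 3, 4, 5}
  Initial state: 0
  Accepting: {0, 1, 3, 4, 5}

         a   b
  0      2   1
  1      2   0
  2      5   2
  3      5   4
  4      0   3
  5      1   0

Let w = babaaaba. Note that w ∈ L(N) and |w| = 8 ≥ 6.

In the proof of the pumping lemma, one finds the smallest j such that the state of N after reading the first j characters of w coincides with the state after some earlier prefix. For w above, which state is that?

2

State sequence: 0 -b-> 1 -a-> 2 -b-> 2 -a-> 5 -a-> 1 -a-> 2 -b-> 2 -a-> 5
First repeat at step 3: 2 was already visited.

The earliest repeat is at step j = 3: N is in 2, which it already visited at step i = 2.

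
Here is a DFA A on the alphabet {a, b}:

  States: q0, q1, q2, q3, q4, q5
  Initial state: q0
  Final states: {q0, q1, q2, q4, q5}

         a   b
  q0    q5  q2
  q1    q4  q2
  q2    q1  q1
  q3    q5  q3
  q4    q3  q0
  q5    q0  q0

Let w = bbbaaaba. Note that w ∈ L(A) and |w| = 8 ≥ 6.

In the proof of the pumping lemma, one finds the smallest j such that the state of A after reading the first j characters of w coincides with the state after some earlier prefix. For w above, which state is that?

State sequence: q0 -b-> q2 -b-> q1 -b-> q2 -a-> q1 -a-> q4 -a-> q3 -b-> q3 -a-> q5
First repeat at step 3: q2 was already visited.

The earliest repeat is at step j = 3: A is in q2, which it already visited at step i = 1.
Pumping length from the standard proof: p = 6 (the number of states). The repeated state found above gives |xy| = j ≤ 6 and |y| = j − i ≥ 1.

q2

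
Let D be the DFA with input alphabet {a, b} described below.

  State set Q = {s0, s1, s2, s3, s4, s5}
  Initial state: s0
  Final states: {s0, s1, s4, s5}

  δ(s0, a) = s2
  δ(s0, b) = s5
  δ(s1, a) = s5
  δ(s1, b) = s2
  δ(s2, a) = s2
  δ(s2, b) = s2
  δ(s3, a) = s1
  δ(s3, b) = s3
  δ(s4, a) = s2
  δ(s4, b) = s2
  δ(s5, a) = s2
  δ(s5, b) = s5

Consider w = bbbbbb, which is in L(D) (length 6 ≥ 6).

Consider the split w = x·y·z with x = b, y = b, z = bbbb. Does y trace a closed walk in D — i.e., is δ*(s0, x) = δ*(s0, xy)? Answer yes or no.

State sequence: s0 -b-> s5 -b-> s5

After x (step 1): s5. After xy (step 2): s5.
They match, so y = b drives D around a cycle from s5 back to itself; pumping y any number of times keeps D in s5 before reading z, and xyⁱz ∈ L(D) for every i ≥ 0.

yes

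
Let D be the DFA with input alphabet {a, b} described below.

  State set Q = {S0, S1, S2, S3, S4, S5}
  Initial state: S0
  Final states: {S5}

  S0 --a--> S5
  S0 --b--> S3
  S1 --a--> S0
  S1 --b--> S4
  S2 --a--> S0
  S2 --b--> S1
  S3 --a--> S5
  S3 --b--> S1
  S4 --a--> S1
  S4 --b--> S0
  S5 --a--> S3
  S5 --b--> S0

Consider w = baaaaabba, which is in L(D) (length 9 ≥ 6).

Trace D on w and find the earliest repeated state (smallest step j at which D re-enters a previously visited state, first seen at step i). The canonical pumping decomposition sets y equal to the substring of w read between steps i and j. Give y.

State sequence: S0 -b-> S3 -a-> S5 -a-> S3 -a-> S5 -a-> S3 -a-> S5 -b-> S0 -b-> S3 -a-> S5
First repeat at step 3: S3 was already visited.

So i = 1, j = 3, giving x = w[0:1] = b, y = w[1:3] = aa, z = w[3:9] = aaabba.
Check: |xy| = 3 ≤ 6 and |y| = 2 ≥ 1. Reading y takes D from S3 back to S3, so every xyⁱz is accepted.
With |Q| = 6, pigeonhole forces a state repeat no later than step 6; the substring read between the first and second visits to that state can be pumped.

aa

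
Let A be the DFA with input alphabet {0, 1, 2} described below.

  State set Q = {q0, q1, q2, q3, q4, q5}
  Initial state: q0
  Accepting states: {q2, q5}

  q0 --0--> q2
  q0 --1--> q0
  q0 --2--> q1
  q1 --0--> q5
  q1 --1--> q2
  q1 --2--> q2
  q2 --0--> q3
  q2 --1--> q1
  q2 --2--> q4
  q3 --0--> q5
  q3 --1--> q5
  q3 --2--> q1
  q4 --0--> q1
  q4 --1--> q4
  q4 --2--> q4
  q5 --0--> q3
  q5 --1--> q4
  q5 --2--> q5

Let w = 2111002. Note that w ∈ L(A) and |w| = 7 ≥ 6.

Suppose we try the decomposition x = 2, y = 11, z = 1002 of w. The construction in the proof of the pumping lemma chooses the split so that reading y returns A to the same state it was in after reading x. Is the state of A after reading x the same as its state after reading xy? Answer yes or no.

State sequence: q0 -2-> q1 -1-> q2 -1-> q1

After x (step 1): q1. After xy (step 3): q1.
They match, so y = 11 drives A around a cycle from q1 back to itself; pumping y any number of times keeps A in q1 before reading z, and xyⁱz ∈ L(A) for every i ≥ 0.

yes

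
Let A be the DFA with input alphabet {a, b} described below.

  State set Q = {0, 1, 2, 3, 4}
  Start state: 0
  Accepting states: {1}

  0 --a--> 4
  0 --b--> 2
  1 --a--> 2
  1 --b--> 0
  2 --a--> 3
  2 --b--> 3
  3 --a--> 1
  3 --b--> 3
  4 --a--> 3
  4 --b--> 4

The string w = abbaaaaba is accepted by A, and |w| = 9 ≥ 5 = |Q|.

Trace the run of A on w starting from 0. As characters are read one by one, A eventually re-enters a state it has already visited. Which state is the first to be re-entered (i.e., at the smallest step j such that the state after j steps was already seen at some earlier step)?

Run of A on w = a b b a a a a b a:
  step 0: 0  (start)
  step 1: 4  (read a: 0→4)
  step 2: 4  (read b: 4→4)   ← first repeat (4 seen earlier)
  step 3: 4  (read b: 4→4)
  step 4: 3  (read a: 4→3)
  step 5: 1  (read a: 3→1)
  step 6: 2  (read a: 1→2)
  step 7: 3  (read a: 2→3)
  step 8: 3  (read b: 3→3)
  step 9: 1  (read a: 3→1)

The earliest repeat is at step j = 2: A is in 4, which it already visited at step i = 1.
With |Q| = 5, pigeonhole forces a state repeat no later than step 5; the substring read between the first and second visits to that state can be pumped.

4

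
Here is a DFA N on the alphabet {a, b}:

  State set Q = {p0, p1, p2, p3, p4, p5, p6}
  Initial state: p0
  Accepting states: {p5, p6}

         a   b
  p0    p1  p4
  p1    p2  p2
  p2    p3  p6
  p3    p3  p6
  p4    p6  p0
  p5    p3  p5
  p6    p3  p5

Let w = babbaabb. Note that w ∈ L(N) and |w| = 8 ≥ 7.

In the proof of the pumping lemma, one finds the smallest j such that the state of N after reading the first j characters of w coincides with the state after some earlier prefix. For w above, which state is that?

p5

State sequence: p0 -b-> p4 -a-> p6 -b-> p5 -b-> p5 -a-> p3 -a-> p3 -b-> p6 -b-> p5
First repeat at step 4: p5 was already visited.

The earliest repeat is at step j = 4: N is in p5, which it already visited at step i = 3.
The DFA has 7 states, so the proof of the pumping lemma guarantees a repeated state among the first 7+1 visited; the segment between the two visits is the pumpable y.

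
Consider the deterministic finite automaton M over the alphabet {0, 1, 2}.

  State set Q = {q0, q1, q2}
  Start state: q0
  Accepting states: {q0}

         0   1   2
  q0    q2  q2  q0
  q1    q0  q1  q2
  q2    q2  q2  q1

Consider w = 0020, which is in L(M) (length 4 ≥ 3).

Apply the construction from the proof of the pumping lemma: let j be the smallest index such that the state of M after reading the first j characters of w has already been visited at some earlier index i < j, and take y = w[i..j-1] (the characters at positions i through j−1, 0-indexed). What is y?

State sequence: q0 -0-> q2 -0-> q2 -2-> q1 -0-> q0
First repeat at step 2: q2 was already visited.

So i = 1, j = 2, giving x = w[0:1] = 0, y = w[1:2] = 0, z = w[2:4] = 20.
Check: |xy| = 2 ≤ 3 and |y| = 1 ≥ 1. Reading y takes M from q2 back to q2, so every xyⁱz is accepted.

0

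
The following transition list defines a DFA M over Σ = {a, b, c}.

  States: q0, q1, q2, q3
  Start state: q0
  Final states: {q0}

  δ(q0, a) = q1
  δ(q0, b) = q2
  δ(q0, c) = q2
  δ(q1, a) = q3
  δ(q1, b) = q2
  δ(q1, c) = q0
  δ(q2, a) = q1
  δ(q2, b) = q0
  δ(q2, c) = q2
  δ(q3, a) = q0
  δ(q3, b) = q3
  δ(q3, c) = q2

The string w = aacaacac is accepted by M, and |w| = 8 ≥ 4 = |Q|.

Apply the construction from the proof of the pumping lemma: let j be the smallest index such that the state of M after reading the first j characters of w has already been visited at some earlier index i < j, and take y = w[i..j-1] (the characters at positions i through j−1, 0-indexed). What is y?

aca

Run of M on w = a a c a a c a c:
  step 0: q0  (start)
  step 1: q1  (read a: q0→q1)
  step 2: q3  (read a: q1→q3)
  step 3: q2  (read c: q3→q2)
  step 4: q1  (read a: q2→q1)   ← first repeat (q1 seen earlier)
  step 5: q3  (read a: q1→q3)
  step 6: q2  (read c: q3→q2)
  step 7: q1  (read a: q2→q1)
  step 8: q0  (read c: q1→q0)

So i = 1, j = 4, giving x = w[0:1] = a, y = w[1:4] = aca, z = w[4:8] = acac.
Check: |xy| = 4 ≤ 4 and |y| = 3 ≥ 1. Reading y takes M from q1 back to q1, so every xyⁱz is accepted.
Pumping length from the standard proof: p = 4 (the number of states). The repeated state found above gives |xy| = j ≤ 4 and |y| = j − i ≥ 1.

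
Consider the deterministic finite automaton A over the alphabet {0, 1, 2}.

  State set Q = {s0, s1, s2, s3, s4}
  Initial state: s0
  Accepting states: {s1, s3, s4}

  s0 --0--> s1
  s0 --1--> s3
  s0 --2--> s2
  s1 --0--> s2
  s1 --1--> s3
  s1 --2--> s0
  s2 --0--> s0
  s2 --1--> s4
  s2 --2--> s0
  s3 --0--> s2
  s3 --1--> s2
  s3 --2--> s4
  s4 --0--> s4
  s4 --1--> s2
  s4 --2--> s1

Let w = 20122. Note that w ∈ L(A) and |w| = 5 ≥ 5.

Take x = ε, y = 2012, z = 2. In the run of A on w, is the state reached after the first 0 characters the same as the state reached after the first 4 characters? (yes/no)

no

State sequence: s0 -2-> s2 -0-> s0 -1-> s3 -2-> s4

After x (step 0): s0. After xy (step 4): s4.
They differ (s0 ≠ s4), so y is not a cycle from the state after x; this split is not the one the pumping-lemma construction produces, and pumping y need not keep the string in L(A).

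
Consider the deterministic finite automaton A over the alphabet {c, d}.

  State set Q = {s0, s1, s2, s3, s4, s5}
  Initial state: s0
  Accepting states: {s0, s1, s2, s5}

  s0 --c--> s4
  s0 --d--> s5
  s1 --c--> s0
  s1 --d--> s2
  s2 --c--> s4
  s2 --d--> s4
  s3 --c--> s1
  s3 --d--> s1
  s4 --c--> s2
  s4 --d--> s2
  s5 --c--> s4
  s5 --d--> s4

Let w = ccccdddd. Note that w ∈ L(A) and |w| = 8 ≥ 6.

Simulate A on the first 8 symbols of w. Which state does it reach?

Run of A on the first 8 characters of w = c c c c d d d d:
  step 0: s0  (start)
  step 1: s4  (read c: s0→s4)
  step 2: s2  (read c: s4→s2)
  step 3: s4  (read c: s2→s4)
  step 4: s2  (read c: s4→s2)
  step 5: s4  (read d: s2→s4)
  step 6: s2  (read d: s4→s2)
  step 7: s4  (read d: s2→s4)
  step 8: s2  (read d: s4→s2)

After reading 8 characters, A is in state s2.
(This kind of state-tracing is the core of the pumping-lemma construction: with 6 states, pigeonhole forces a repeat within the first 6 steps.)

s2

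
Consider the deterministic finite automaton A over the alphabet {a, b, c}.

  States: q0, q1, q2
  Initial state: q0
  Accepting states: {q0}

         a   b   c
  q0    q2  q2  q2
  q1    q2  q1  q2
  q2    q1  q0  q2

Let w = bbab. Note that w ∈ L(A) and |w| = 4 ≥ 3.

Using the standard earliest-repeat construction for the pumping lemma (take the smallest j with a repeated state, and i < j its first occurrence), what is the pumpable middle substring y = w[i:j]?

State sequence: q0 -b-> q2 -b-> q0 -a-> q2 -b-> q0
First repeat at step 2: q0 was already visited.

So i = 0, j = 2, giving x = w[0:0] = ε, y = w[0:2] = bb, z = w[2:4] = ab.
Check: |xy| = 2 ≤ 3 and |y| = 2 ≥ 1. Reading y takes A from q0 back to q0, so every xyⁱz is accepted.

bb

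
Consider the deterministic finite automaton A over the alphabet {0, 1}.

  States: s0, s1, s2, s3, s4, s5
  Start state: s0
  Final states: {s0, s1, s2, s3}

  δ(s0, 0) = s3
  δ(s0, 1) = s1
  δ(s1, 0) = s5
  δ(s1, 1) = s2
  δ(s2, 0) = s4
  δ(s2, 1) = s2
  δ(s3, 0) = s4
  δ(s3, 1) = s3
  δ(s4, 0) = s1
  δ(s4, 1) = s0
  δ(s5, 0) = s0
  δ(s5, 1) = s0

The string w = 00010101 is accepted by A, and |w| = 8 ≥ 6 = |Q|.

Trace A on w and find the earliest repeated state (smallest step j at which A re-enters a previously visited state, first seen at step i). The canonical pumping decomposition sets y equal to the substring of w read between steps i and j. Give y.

Run of A on w = 0 0 0 1 0 1 0 1:
  step 0: s0  (start)
  step 1: s3  (read 0: s0→s3)
  step 2: s4  (read 0: s3→s4)
  step 3: s1  (read 0: s4→s1)
  step 4: s2  (read 1: s1→s2)
  step 5: s4  (read 0: s2→s4)   ← first repeat (s4 seen earlier)
  step 6: s0  (read 1: s4→s0)
  step 7: s3  (read 0: s0→s3)
  step 8: s3  (read 1: s3→s3)

So i = 2, j = 5, giving x = w[0:2] = 00, y = w[2:5] = 010, z = w[5:8] = 101.
Check: |xy| = 5 ≤ 6 and |y| = 3 ≥ 1. Reading y takes A from s4 back to s4, so every xyⁱz is accepted.
With |Q| = 6, pigeonhole forces a state repeat no later than step 6; the substring read between the first and second visits to that state can be pumped.

010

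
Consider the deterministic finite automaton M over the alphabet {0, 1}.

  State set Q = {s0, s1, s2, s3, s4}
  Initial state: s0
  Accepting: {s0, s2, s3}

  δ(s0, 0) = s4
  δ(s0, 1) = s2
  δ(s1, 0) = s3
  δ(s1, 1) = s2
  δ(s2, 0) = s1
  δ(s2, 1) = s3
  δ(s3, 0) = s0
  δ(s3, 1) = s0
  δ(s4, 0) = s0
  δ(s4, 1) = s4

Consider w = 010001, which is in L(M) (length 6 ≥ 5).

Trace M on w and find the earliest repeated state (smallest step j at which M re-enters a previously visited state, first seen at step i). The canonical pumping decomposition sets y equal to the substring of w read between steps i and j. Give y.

Run of M on w = 0 1 0 0 0 1:
  step 0: s0  (start)
  step 1: s4  (read 0: s0→s4)
  step 2: s4  (read 1: s4→s4)   ← first repeat (s4 seen earlier)
  step 3: s0  (read 0: s4→s0)
  step 4: s4  (read 0: s0→s4)
  step 5: s0  (read 0: s4→s0)
  step 6: s2  (read 1: s0→s2)

So i = 1, j = 2, giving x = w[0:1] = 0, y = w[1:2] = 1, z = w[2:6] = 0001.
Check: |xy| = 2 ≤ 5 and |y| = 1 ≥ 1. Reading y takes M from s4 back to s4, so every xyⁱz is accepted.

1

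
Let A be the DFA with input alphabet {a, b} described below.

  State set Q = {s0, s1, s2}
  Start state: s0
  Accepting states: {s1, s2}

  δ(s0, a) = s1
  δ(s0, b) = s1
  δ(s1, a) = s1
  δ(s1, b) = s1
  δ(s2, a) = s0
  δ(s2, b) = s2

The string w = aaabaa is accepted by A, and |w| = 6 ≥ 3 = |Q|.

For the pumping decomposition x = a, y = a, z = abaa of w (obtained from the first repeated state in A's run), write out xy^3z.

xy^3z = a·a·a·a·abaa = aaaaabaa.
Reading y = a takes A from s1 back to s1, so after x·y·y·y the machine is still in s1, and z then leads to the accepting state s1. Hence aaaaabaa ∈ L(A).

aaaaabaa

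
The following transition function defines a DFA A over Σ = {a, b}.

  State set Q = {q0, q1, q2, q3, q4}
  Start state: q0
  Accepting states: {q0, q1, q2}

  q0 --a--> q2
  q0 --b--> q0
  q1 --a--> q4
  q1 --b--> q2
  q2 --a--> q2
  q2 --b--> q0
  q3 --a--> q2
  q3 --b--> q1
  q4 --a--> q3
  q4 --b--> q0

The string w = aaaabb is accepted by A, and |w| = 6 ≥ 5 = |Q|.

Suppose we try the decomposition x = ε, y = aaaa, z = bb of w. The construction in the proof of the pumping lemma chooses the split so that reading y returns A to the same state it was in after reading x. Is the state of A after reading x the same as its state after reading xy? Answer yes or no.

State sequence: q0 -a-> q2 -a-> q2 -a-> q2 -a-> q2

After x (step 0): q0. After xy (step 4): q2.
They differ (q0 ≠ q2), so y is not a cycle from the state after x; this split is not the one the pumping-lemma construction produces, and pumping y need not keep the string in L(A).

no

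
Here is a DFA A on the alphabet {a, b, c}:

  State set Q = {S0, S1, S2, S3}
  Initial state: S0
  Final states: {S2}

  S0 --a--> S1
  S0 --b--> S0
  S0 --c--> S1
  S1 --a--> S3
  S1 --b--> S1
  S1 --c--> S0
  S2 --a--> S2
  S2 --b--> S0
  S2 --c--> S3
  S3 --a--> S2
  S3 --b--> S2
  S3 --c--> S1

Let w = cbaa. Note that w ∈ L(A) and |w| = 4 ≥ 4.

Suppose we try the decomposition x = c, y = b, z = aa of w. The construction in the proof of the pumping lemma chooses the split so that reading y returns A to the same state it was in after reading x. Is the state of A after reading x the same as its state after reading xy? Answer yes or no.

yes

Run of A on the first 2 characters of w = c b:
  step 0: S0  (start)
  step 1: S1  (read c: S0→S1)
  step 2: S1  (read b: S1→S1)

After x (step 1): S1. After xy (step 2): S1.
They match, so y = b drives A around a cycle from S1 back to itself; pumping y any number of times keeps A in S1 before reading z, and xyⁱz ∈ L(A) for every i ≥ 0.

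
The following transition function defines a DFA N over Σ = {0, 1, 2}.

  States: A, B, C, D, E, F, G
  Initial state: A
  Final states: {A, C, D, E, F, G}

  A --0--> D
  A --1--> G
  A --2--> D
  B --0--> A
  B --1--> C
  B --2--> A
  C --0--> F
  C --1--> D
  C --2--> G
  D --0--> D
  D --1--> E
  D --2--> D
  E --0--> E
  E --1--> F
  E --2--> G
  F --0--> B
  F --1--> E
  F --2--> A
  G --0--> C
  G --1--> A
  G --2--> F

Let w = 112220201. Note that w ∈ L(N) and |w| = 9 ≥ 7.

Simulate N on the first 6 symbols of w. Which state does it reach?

State sequence: A -1-> G -1-> A -2-> D -2-> D -2-> D -0-> D

After reading 6 characters, N is in state D.

D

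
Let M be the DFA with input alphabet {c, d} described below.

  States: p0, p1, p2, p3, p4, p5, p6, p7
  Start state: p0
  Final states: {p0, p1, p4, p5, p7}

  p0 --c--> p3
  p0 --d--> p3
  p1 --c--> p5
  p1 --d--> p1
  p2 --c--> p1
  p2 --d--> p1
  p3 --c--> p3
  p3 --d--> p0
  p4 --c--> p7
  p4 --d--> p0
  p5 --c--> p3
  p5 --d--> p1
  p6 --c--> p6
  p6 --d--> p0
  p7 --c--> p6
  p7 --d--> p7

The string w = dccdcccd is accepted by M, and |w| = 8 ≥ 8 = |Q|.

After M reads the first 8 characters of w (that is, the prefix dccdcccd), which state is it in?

State sequence: p0 -d-> p3 -c-> p3 -c-> p3 -d-> p0 -c-> p3 -c-> p3 -c-> p3 -d-> p0

After reading 8 characters, M is in state p0.

p0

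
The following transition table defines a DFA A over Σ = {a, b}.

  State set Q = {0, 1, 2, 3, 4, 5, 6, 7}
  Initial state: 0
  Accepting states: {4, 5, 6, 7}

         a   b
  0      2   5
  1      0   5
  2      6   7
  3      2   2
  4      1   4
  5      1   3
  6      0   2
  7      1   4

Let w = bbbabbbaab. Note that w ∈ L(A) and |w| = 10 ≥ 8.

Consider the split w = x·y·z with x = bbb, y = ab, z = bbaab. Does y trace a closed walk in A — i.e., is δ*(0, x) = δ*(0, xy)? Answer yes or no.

yes

Run of A on the first 5 characters of w = b b b a b:
  step 0: 0  (start)
  step 1: 5  (read b: 0→5)
  step 2: 3  (read b: 5→3)
  step 3: 2  (read b: 3→2)
  step 4: 6  (read a: 2→6)
  step 5: 2  (read b: 6→2)

After x (step 3): 2. After xy (step 5): 2.
They match, so y = ab drives A around a cycle from 2 back to itself; pumping y any number of times keeps A in 2 before reading z, and xyⁱz ∈ L(A) for every i ≥ 0.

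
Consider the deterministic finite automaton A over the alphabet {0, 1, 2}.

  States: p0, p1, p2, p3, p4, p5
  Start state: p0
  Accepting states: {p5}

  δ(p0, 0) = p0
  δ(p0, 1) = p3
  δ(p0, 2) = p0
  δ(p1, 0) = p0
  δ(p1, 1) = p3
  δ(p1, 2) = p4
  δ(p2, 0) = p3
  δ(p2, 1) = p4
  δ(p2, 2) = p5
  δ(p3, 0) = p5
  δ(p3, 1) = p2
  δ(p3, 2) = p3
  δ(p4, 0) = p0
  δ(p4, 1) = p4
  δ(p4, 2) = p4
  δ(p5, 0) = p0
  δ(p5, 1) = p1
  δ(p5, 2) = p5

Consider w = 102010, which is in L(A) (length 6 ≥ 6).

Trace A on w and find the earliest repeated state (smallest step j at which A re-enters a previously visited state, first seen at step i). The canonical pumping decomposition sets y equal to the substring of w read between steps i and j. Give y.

2

Run of A on w = 1 0 2 0 1 0:
  step 0: p0  (start)
  step 1: p3  (read 1: p0→p3)
  step 2: p5  (read 0: p3→p5)
  step 3: p5  (read 2: p5→p5)   ← first repeat (p5 seen earlier)
  step 4: p0  (read 0: p5→p0)
  step 5: p3  (read 1: p0→p3)
  step 6: p5  (read 0: p3→p5)

So i = 2, j = 3, giving x = w[0:2] = 10, y = w[2:3] = 2, z = w[3:6] = 010.
Check: |xy| = 3 ≤ 6 and |y| = 1 ≥ 1. Reading y takes A from p5 back to p5, so every xyⁱz is accepted.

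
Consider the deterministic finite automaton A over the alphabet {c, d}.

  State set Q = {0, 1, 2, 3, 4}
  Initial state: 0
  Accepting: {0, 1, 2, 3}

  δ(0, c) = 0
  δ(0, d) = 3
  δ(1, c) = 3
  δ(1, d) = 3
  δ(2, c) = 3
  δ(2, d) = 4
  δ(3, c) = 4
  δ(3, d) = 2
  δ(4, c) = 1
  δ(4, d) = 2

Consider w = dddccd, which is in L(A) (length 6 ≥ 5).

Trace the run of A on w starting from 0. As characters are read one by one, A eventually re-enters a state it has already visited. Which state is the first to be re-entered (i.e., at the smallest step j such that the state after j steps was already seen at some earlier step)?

3

Run of A on w = d d d c c d:
  step 0: 0  (start)
  step 1: 3  (read d: 0→3)
  step 2: 2  (read d: 3→2)
  step 3: 4  (read d: 2→4)
  step 4: 1  (read c: 4→1)
  step 5: 3  (read c: 1→3)   ← first repeat (3 seen earlier)
  step 6: 2  (read d: 3→2)

The earliest repeat is at step j = 5: A is in 3, which it already visited at step i = 1.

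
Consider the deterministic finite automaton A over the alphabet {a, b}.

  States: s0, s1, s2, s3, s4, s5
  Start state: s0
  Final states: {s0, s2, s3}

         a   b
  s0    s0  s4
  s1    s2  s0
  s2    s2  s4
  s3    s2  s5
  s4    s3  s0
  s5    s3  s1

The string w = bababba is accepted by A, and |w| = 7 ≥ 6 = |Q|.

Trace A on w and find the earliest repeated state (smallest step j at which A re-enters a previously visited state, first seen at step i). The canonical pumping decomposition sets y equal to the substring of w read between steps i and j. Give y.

ba

Run of A on w = b a b a b b a:
  step 0: s0  (start)
  step 1: s4  (read b: s0→s4)
  step 2: s3  (read a: s4→s3)
  step 3: s5  (read b: s3→s5)
  step 4: s3  (read a: s5→s3)   ← first repeat (s3 seen earlier)
  step 5: s5  (read b: s3→s5)
  step 6: s1  (read b: s5→s1)
  step 7: s2  (read a: s1→s2)

So i = 2, j = 4, giving x = w[0:2] = ba, y = w[2:4] = ba, z = w[4:7] = bba.
Check: |xy| = 4 ≤ 6 and |y| = 2 ≥ 1. Reading y takes A from s3 back to s3, so every xyⁱz is accepted.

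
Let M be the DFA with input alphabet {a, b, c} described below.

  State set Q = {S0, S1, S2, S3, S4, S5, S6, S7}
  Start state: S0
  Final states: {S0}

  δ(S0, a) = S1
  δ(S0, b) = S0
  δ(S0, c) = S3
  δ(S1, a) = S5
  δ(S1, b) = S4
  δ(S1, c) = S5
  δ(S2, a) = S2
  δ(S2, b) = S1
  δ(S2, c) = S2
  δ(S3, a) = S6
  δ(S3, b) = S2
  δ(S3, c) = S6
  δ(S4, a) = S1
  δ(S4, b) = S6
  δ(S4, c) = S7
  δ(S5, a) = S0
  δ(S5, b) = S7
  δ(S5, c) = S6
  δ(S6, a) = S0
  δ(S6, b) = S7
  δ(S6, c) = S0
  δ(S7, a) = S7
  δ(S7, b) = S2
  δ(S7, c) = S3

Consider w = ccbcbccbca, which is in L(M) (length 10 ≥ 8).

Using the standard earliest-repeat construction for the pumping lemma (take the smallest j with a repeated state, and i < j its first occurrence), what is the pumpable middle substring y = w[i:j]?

cbc

State sequence: S0 -c-> S3 -c-> S6 -b-> S7 -c-> S3 -b-> S2 -c-> S2 -c-> S2 -b-> S1 -c-> S5 -a-> S0
First repeat at step 4: S3 was already visited.

So i = 1, j = 4, giving x = w[0:1] = c, y = w[1:4] = cbc, z = w[4:10] = bccbca.
Check: |xy| = 4 ≤ 8 and |y| = 3 ≥ 1. Reading y takes M from S3 back to S3, so every xyⁱz is accepted.
The DFA has 8 states, so the proof of the pumping lemma guarantees a repeated state among the first 8+1 visited; the segment between the two visits is the pumpable y.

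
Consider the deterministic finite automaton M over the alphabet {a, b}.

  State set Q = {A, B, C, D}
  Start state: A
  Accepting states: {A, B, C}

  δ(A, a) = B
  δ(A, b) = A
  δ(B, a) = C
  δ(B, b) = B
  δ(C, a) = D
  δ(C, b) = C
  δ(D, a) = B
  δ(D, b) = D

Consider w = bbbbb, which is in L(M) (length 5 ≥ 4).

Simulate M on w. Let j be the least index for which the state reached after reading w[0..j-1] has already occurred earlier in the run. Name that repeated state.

A

State sequence: A -b-> A -b-> A -b-> A -b-> A -b-> A
First repeat at step 1: A was already visited.

The earliest repeat is at step j = 1: M is in A, which it already visited at step i = 0.
Since M has 4 states, any run of length ≥ 4 visits 4+1 states, so by pigeonhole some state repeats within the first 4 steps — that repeat gives the pumpable loop.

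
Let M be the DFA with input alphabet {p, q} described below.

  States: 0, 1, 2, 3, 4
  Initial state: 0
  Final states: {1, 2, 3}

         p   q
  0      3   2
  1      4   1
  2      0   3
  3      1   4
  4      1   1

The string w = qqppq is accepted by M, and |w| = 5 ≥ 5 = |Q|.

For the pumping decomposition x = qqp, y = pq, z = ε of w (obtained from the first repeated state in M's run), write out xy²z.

xy^2z = qqp·pq·pq·ε = qqppqpq.
Reading y = pq takes M from 1 back to 1, so after x·y·y the machine is still in 1, and z then leads to the accepting state 1. Hence qqppqpq ∈ L(M).

qqppqpq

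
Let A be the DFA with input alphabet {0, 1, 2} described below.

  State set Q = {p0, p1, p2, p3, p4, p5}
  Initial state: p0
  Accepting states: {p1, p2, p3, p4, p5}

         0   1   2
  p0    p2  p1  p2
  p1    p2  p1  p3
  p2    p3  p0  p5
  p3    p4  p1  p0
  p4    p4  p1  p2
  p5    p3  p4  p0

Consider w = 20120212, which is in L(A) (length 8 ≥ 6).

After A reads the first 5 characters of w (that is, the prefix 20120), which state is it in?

Run of A on the first 5 characters of w = 2 0 1 2 0:
  step 0: p0  (start)
  step 1: p2  (read 2: p0→p2)
  step 2: p3  (read 0: p2→p3)
  step 3: p1  (read 1: p3→p1)
  step 4: p3  (read 2: p1→p3)
  step 5: p4  (read 0: p3→p4)

After reading 5 characters, A is in state p4.

p4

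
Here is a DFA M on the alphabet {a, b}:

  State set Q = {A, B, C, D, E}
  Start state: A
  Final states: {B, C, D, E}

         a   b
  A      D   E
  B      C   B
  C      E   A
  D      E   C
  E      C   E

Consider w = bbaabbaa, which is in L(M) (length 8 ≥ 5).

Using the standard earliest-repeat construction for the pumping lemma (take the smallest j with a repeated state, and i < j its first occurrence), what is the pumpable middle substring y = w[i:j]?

b

State sequence: A -b-> E -b-> E -a-> C -a-> E -b-> E -b-> E -a-> C -a-> E
First repeat at step 2: E was already visited.

So i = 1, j = 2, giving x = w[0:1] = b, y = w[1:2] = b, z = w[2:8] = aabbaa.
Check: |xy| = 2 ≤ 5 and |y| = 1 ≥ 1. Reading y takes M from E back to E, so every xyⁱz is accepted.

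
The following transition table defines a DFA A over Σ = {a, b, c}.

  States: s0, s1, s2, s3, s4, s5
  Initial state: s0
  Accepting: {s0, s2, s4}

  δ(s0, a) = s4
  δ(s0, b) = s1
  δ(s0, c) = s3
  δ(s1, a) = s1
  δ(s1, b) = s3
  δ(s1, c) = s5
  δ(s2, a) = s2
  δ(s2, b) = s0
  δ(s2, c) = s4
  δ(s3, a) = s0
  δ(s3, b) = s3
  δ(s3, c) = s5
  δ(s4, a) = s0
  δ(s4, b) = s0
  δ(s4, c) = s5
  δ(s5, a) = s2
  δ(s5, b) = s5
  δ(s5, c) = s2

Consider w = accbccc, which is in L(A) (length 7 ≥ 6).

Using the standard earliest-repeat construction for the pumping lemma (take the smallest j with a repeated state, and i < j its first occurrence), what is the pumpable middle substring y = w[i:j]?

accb

Run of A on w = a c c b c c c:
  step 0: s0  (start)
  step 1: s4  (read a: s0→s4)
  step 2: s5  (read c: s4→s5)
  step 3: s2  (read c: s5→s2)
  step 4: s0  (read b: s2→s0)   ← first repeat (s0 seen earlier)
  step 5: s3  (read c: s0→s3)
  step 6: s5  (read c: s3→s5)
  step 7: s2  (read c: s5→s2)

So i = 0, j = 4, giving x = w[0:0] = ε, y = w[0:4] = accb, z = w[4:7] = ccc.
Check: |xy| = 4 ≤ 6 and |y| = 4 ≥ 1. Reading y takes A from s0 back to s0, so every xyⁱz is accepted.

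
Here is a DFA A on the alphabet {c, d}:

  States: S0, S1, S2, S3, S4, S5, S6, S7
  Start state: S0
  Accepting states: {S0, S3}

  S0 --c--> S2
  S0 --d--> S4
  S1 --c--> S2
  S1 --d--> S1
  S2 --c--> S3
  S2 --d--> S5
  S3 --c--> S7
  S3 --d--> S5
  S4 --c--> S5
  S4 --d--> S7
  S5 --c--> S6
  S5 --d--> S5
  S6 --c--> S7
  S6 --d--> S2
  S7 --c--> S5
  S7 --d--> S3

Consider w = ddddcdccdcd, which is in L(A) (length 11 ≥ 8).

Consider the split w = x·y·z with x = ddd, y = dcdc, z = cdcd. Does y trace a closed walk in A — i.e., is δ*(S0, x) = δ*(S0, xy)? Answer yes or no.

State sequence: S0 -d-> S4 -d-> S7 -d-> S3 -d-> S5 -c-> S6 -d-> S2 -c-> S3

After x (step 3): S3. After xy (step 7): S3.
They match, so y = dcdc drives A around a cycle from S3 back to itself; pumping y any number of times keeps A in S3 before reading z, and xyⁱz ∈ L(A) for every i ≥ 0.

yes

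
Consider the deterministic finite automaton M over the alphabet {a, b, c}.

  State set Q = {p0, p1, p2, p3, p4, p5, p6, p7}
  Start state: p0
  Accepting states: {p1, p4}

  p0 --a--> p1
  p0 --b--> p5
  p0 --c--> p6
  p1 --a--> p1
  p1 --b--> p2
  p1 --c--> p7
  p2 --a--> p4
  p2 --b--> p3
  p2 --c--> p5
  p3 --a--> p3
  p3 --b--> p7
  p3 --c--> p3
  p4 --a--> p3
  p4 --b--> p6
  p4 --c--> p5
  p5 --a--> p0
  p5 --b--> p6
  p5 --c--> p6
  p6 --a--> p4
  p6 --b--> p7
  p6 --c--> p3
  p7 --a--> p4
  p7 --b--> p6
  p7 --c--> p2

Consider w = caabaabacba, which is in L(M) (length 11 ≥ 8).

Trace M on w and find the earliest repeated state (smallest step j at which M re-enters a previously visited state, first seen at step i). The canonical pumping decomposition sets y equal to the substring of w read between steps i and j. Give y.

aba

Run of M on w = c a a b a a b a c b a:
  step 0: p0  (start)
  step 1: p6  (read c: p0→p6)
  step 2: p4  (read a: p6→p4)
  step 3: p3  (read a: p4→p3)
  step 4: p7  (read b: p3→p7)
  step 5: p4  (read a: p7→p4)   ← first repeat (p4 seen earlier)
  step 6: p3  (read a: p4→p3)
  step 7: p7  (read b: p3→p7)
  step 8: p4  (read a: p7→p4)
  step 9: p5  (read c: p4→p5)
  step 10: p6  (read b: p5→p6)
  step 11: p4  (read a: p6→p4)

So i = 2, j = 5, giving x = w[0:2] = ca, y = w[2:5] = aba, z = w[5:11] = abacba.
Check: |xy| = 5 ≤ 8 and |y| = 3 ≥ 1. Reading y takes M from p4 back to p4, so every xyⁱz is accepted.
Pumping length from the standard proof: p = 8 (the number of states). The repeated state found above gives |xy| = j ≤ 8 and |y| = j − i ≥ 1.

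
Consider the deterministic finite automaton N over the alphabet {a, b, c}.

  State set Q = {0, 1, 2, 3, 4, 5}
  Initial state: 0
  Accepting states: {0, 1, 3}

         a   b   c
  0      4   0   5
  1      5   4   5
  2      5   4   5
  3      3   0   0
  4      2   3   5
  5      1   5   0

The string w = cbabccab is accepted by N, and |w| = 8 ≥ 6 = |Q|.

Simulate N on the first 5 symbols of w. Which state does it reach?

Run of N on the first 5 characters of w = c b a b c:
  step 0: 0  (start)
  step 1: 5  (read c: 0→5)
  step 2: 5  (read b: 5→5)
  step 3: 1  (read a: 5→1)
  step 4: 4  (read b: 1→4)
  step 5: 5  (read c: 4→5)

After reading 5 characters, N is in state 5.

5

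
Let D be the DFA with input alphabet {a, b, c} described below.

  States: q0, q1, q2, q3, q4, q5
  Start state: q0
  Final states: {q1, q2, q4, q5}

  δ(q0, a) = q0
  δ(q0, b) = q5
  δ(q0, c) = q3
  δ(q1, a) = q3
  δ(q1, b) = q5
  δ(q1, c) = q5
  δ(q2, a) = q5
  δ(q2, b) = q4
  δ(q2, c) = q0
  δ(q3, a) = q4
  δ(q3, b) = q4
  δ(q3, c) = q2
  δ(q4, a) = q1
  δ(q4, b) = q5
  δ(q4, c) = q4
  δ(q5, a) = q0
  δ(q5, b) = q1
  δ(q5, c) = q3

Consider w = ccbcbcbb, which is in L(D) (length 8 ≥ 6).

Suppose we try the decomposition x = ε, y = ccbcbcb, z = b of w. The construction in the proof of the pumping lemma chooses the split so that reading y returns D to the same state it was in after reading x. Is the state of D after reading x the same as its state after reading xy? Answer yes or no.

State sequence: q0 -c-> q3 -c-> q2 -b-> q4 -c-> q4 -b-> q5 -c-> q3 -b-> q4

After x (step 0): q0. After xy (step 7): q4.
They differ (q0 ≠ q4), so y is not a cycle from the state after x; this split is not the one the pumping-lemma construction produces, and pumping y need not keep the string in L(D).

no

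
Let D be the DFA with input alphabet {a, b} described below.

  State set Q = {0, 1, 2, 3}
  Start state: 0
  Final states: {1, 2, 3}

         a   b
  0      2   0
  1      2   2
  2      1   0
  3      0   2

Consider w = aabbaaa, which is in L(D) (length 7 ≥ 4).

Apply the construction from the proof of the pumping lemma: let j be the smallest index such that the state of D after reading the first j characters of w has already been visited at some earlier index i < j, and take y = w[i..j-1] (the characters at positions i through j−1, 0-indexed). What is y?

ab

State sequence: 0 -a-> 2 -a-> 1 -b-> 2 -b-> 0 -a-> 2 -a-> 1 -a-> 2
First repeat at step 3: 2 was already visited.

So i = 1, j = 3, giving x = w[0:1] = a, y = w[1:3] = ab, z = w[3:7] = baaa.
Check: |xy| = 3 ≤ 4 and |y| = 2 ≥ 1. Reading y takes D from 2 back to 2, so every xyⁱz is accepted.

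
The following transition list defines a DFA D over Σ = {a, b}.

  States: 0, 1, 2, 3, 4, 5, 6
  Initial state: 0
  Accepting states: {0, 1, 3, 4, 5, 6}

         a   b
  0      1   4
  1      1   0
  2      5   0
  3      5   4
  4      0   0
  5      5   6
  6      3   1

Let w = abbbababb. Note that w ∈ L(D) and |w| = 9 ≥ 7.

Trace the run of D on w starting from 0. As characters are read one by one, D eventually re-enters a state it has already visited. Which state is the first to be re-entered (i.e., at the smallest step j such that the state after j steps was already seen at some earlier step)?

0

Run of D on w = a b b b a b a b b:
  step 0: 0  (start)
  step 1: 1  (read a: 0→1)
  step 2: 0  (read b: 1→0)   ← first repeat (0 seen earlier)
  step 3: 4  (read b: 0→4)
  step 4: 0  (read b: 4→0)
  step 5: 1  (read a: 0→1)
  step 6: 0  (read b: 1→0)
  step 7: 1  (read a: 0→1)
  step 8: 0  (read b: 1→0)
  step 9: 4  (read b: 0→4)

The earliest repeat is at step j = 2: D is in 0, which it already visited at step i = 0.
Pumping length from the standard proof: p = 7 (the number of states). The repeated state found above gives |xy| = j ≤ 7 and |y| = j − i ≥ 1.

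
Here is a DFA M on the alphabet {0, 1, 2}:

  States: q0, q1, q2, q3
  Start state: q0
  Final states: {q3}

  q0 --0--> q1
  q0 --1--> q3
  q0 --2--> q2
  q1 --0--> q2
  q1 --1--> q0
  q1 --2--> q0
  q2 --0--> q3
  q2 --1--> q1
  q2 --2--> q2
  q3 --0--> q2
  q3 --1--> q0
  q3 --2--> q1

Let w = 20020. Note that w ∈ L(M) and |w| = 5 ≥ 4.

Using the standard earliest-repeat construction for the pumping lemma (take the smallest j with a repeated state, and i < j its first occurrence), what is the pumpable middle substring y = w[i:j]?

00

State sequence: q0 -2-> q2 -0-> q3 -0-> q2 -2-> q2 -0-> q3
First repeat at step 3: q2 was already visited.

So i = 1, j = 3, giving x = w[0:1] = 2, y = w[1:3] = 00, z = w[3:5] = 20.
Check: |xy| = 3 ≤ 4 and |y| = 2 ≥ 1. Reading y takes M from q2 back to q2, so every xyⁱz is accepted.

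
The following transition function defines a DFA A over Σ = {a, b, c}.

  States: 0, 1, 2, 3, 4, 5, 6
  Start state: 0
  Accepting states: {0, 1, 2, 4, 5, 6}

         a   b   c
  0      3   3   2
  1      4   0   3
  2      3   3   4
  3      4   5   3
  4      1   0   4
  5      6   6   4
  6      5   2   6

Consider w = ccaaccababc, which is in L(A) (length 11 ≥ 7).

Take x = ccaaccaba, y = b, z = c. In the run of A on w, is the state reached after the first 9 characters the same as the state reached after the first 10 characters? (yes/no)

no

State sequence: 0 -c-> 2 -c-> 4 -a-> 1 -a-> 4 -c-> 4 -c-> 4 -a-> 1 -b-> 0 -a-> 3 -b-> 5

After x (step 9): 3. After xy (step 10): 5.
They differ (3 ≠ 5), so y is not a cycle from the state after x; this split is not the one the pumping-lemma construction produces, and pumping y need not keep the string in L(A).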